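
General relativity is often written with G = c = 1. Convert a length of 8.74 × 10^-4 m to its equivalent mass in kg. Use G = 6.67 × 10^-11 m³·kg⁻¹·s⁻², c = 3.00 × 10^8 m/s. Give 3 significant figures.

Length → mass via c²/G.
8.74 × 10^-4 m × (c²/G) = 1.18 × 10^24 kg

1.18 × 10^24 kg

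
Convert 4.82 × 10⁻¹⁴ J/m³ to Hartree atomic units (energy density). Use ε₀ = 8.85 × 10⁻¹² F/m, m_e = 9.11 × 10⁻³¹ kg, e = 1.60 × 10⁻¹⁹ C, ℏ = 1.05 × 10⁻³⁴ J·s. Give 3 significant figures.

1.60 × 10⁻²⁷

atomic unit of energy density: u_au = E_h/a₀³ = m_e⁴e¹⁰/((4πε₀)⁵ℏ⁸) = 3.01 × 10¹³ J/m³.
4.82 × 10⁻¹⁴ / 3.01 × 10¹³ = 1.60 × 10⁻²⁷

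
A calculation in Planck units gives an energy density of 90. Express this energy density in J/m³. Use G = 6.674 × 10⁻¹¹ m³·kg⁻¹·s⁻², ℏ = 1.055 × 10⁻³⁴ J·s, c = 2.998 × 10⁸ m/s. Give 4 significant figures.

4.169 × 10¹¹⁵ J/m³

One Planck energy density: u_P = c⁷/(ℏG²) = 4.632 × 10¹¹³ J/m³.
90 × 4.632 × 10¹¹³ J/m³ = 4.169 × 10¹¹⁵ J/m³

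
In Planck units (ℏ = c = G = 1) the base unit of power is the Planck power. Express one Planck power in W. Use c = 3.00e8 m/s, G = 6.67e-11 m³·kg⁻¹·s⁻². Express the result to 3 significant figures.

P_P = c⁵/G
  = 2.43e42 / 6.67e-11
  = 3.64e52 W

3.64e52 W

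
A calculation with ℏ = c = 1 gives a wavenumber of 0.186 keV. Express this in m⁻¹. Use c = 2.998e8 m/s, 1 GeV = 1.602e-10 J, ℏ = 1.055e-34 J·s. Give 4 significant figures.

9.421e8 m⁻¹

Inverse length is [E]/(ℏc).
1 GeV → 1/(ℏc) × (1 GeV in J) = 5.065e15 m⁻¹.
Convert the energy scale: 0.186 keV = 1.86e-7 GeV.
Result: 1.86e-7 × 5.065e15 = 9.421e8 m⁻¹.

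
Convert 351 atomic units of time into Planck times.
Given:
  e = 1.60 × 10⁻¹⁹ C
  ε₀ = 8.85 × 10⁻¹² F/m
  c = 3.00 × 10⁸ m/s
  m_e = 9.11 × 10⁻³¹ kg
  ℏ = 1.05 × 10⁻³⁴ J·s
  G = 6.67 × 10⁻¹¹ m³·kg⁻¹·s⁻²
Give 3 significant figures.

atomic unit of time: τ_au = (4πε₀)²ℏ³/(m_e e⁴) = 2.40 × 10⁻¹⁷ s
Planck time: t_P = √(ℏG/c⁵) = 5.37 × 10⁻⁴⁴ s
351 × 2.40 × 10⁻¹⁷ / 5.37 × 10⁻⁴⁴ = 1.57 × 10²⁹

1.57 × 10²⁹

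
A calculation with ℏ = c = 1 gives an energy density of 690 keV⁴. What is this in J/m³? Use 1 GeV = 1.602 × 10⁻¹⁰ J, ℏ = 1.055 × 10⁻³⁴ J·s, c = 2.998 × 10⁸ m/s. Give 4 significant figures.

1.436 × 10¹⁶ J/m³

[E]/[L]³ = [E]⁴/(ℏc)³; restore (ℏc)⁻³.
1 GeV⁴ → 1/(ℏc)³ × (1 GeV in J)⁴ = 2.082 × 10³⁷ J/m³.
Convert the energy scale: 690 keV⁴ = 6.90 × 10⁻²² GeV⁴.
Result: 6.90 × 10⁻²² × 2.082 × 10³⁷ = 1.436 × 10¹⁶ J/m³.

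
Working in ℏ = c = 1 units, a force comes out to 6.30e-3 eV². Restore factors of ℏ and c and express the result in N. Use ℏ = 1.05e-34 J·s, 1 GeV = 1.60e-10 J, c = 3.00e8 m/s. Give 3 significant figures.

5.12e-15 N

Force is [E]/[L] = [E]²/(ℏc); restore (ℏc)⁻¹.
1 GeV² → 1/(ℏc) × (1 GeV in J)² = 8.13e5 N.
Convert the energy scale: 6.30e-3 eV² = 6.30e-21 GeV².
Result: 6.30e-21 × 8.13e5 = 5.12e-15 N.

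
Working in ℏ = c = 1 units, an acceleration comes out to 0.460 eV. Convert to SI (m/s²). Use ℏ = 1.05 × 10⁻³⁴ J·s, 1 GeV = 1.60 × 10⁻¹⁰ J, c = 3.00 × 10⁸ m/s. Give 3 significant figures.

2.10 × 10²³ m/s²

Acceleration is [L]/[T]² = c·[E]/ℏ.
1 GeV → c/ℏ × (1 GeV in J) = 4.57 × 10³² m/s².
Convert the energy scale: 0.460 eV = 4.60 × 10⁻¹⁰ GeV.
Result: 4.60 × 10⁻¹⁰ × 4.57 × 10³² = 2.10 × 10²³ m/s².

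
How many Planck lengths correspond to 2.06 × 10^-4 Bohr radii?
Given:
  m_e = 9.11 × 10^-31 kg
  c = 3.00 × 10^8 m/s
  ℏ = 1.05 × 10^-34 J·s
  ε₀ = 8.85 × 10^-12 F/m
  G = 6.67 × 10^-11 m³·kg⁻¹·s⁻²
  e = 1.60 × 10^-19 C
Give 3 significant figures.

Bohr radius: a₀ = 4πε₀ℏ²/(m_e e²) = 5.26 × 10^-11 m
Planck length: ℓ_P = √(ℏG/c³) = 1.61 × 10^-35 m
2.06 × 10^-4 × 5.26 × 10^-11 / 1.61 × 10^-35 = 6.72 × 10^20

6.72 × 10^20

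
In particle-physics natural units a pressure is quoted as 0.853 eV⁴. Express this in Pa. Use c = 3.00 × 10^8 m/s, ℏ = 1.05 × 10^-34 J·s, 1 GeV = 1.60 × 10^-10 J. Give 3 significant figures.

Pressure is [E]/[L]³ = [E]⁴/(ℏc)³.
1 GeV⁴ → 1/(ℏc)³ × (1 GeV in J)⁴ = 2.10 × 10^37 Pa.
Convert the energy scale: 0.853 eV⁴ = 8.53 × 10^-37 GeV⁴.
Result: 8.53 × 10^-37 × 2.10 × 10^37 = 17.9 Pa.

17.9 Pa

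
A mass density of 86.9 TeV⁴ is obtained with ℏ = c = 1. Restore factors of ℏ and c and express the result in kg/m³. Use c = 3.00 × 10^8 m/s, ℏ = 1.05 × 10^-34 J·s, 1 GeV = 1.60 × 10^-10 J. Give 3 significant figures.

2.02 × 10^34 kg/m³

Mass density is [E]/(c²[L]³) = [E]⁴/(ℏ³c⁵).
1 GeV⁴ → 1/(ℏ³c⁵) × (1 GeV in J)⁴ = 2.33 × 10^20 kg/m³.
Convert the energy scale: 86.9 TeV⁴ = 8.69 × 10^13 GeV⁴.
Result: 8.69 × 10^13 × 2.33 × 10^20 = 2.02 × 10^34 kg/m³.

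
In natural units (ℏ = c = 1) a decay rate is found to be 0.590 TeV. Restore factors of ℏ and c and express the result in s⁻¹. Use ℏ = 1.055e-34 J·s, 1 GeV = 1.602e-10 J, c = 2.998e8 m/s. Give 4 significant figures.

A rate is [E]/ℏ; divide by ℏ.
1 GeV → 1/ℏ × (1 GeV in J) = 1.518e24 s⁻¹.
Convert the energy scale: 0.590 TeV = 590 GeV.
Result: 590 × 1.518e24 = 8.959e26 s⁻¹.

8.959e26 s⁻¹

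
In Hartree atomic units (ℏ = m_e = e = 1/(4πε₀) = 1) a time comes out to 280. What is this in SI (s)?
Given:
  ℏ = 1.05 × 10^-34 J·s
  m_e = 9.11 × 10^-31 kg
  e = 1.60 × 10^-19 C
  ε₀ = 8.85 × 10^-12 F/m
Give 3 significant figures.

6.71 × 10^-15 s

One atomic unit of time: τ_au = (4πε₀)²ℏ³/(m_e e⁴) = 2.40 × 10^-17 s.
280 × 2.40 × 10^-17 s = 6.71 × 10^-15 s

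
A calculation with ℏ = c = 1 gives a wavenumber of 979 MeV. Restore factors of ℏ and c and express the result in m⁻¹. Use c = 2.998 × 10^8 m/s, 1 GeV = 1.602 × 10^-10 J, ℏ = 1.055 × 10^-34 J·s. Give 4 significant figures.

Inverse length is [E]/(ℏc).
1 GeV → 1/(ℏc) × (1 GeV in J) = 5.065 × 10^15 m⁻¹.
Convert the energy scale: 979 MeV = 0.979 GeV.
Result: 0.979 × 5.065 × 10^15 = 4.959 × 10^15 m⁻¹.

4.959 × 10^15 m⁻¹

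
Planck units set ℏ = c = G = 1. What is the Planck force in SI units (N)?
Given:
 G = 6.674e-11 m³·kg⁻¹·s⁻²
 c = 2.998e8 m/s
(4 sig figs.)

The unique combination of the constants set to 1 with dimensions of force is F_P = c⁴/G.
  = 8.078e33 / 6.674e-11
  = 1.210e44 N

1.210e44 N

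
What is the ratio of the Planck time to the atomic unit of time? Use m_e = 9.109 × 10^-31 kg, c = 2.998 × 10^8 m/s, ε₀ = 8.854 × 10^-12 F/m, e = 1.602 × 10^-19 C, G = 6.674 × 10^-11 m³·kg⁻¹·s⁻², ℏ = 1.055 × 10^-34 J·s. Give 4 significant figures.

Planck time: t_P = √(ℏG/c⁵) = 5.392 × 10^-44 s
atomic unit of time: τ_au = (4πε₀)²ℏ³/(m_e e⁴) = 2.423 × 10^-17 s
ratio = 5.392 × 10^-44 / 2.423 × 10^-17 = 2.225 × 10^-27

2.225 × 10^-27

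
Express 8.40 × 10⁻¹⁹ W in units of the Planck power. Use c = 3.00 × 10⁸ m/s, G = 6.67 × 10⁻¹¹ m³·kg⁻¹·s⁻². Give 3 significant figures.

Planck power: P_P = c⁵/G = 3.64 × 10⁵² W.
8.40 × 10⁻¹⁹ / 3.64 × 10⁵² = 2.31 × 10⁻⁷¹

2.31 × 10⁻⁷¹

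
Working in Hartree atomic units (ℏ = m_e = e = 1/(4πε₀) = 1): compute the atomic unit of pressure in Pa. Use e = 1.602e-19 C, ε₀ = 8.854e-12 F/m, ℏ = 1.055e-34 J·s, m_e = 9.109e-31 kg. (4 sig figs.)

2.929e13 Pa

Dimensional analysis gives P_au = E_h/a₀³ = m_e⁴e¹⁰/((4πε₀)⁵ℏ⁸).
E_h = 4.354e-18 J
a₀ = 5.297e-11 m
E_h/a₀³ = 2.929e13 Pa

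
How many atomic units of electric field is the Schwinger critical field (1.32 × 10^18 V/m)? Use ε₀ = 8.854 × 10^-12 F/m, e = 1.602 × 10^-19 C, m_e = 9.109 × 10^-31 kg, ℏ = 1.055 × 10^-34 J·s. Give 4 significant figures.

atomic unit of electric field: E_au = E_h/(e a₀) = m_e²e⁵/((4πε₀)³ℏ⁴) = 5.131 × 10^11 V/m.
1.32 × 10^18 / 5.131 × 10^11 = 2.573 × 10^6

2.573 × 10^6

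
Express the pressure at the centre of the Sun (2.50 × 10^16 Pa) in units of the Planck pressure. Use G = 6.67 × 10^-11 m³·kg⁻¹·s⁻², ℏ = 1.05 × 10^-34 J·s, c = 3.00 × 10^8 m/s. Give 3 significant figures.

5.34 × 10^-98

Planck pressure: p_P = c⁷/(ℏG²) = 4.68 × 10^113 Pa.
2.50 × 10^16 / 4.68 × 10^113 = 5.34 × 10^-98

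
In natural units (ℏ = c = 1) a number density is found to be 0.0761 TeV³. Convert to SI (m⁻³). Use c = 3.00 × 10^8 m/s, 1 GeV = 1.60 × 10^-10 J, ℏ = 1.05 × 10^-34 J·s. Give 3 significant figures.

9.97 × 10^54 m⁻³

Number density is [L]⁻³ = [E]³/(ℏc)³.
1 GeV³ → 1/(ℏc)³ × (1 GeV in J)³ = 1.31 × 10^47 m⁻³.
Convert the energy scale: 0.0761 TeV³ = 7.61 × 10^7 GeV³.
Result: 7.61 × 10^7 × 1.31 × 10^47 = 9.97 × 10^54 m⁻³.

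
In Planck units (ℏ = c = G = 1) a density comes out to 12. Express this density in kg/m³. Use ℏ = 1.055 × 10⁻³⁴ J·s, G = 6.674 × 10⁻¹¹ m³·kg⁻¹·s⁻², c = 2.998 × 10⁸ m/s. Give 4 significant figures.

One Planck density: ρ_P = c⁵/(ℏG²) = 5.154 × 10⁹⁶ kg/m³.
12 × 5.154 × 10⁹⁶ kg/m³ = 6.185 × 10⁹⁷ kg/m³

6.185 × 10⁹⁷ kg/m³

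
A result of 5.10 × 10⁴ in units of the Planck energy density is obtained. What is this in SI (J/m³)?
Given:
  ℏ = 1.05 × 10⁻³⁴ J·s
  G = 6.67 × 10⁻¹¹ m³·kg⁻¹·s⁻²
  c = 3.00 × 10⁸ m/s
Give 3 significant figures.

2.39 × 10¹¹⁸ J/m³

One Planck energy density: u_P = c⁷/(ℏG²) = 4.68 × 10¹¹³ J/m³.
5.10 × 10⁴ × 4.68 × 10¹¹³ J/m³ = 2.39 × 10¹¹⁸ J/m³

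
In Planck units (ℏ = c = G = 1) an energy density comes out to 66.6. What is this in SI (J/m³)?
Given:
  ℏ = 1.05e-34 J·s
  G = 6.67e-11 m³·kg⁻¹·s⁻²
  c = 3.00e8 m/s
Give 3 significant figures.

3.12e115 J/m³

One Planck energy density: u_P = c⁷/(ℏG²) = 4.68e113 J/m³.
66.6 × 4.68e113 J/m³ = 3.12e115 J/m³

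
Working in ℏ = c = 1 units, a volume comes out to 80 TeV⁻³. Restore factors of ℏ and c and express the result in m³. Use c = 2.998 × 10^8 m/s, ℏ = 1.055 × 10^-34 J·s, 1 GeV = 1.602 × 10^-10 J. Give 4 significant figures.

Volume is [L]³ = [E]⁻³·(ℏc)³.
1 GeV⁻³ → (ℏc)³ × (1 GeV in J)⁻³ = 7.696 × 10^-48 m³.
Convert the energy scale: 80 TeV⁻³ = 8.00 × 10^-8 GeV⁻³.
Result: 8.00 × 10^-8 × 7.696 × 10^-48 = 6.157 × 10^-55 m³.

6.157 × 10^-55 m³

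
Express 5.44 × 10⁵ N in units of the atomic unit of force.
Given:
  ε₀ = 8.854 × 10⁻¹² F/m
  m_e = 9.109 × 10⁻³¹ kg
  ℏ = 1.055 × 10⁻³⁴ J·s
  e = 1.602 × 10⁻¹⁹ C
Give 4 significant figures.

atomic unit of force: F_au = E_h/a₀ = m_e²e⁶/((4πε₀)³ℏ⁴) = 8.220 × 10⁻⁸ N.
5.44 × 10⁵ / 8.220 × 10⁻⁸ = 6.618 × 10¹²

6.618 × 10¹²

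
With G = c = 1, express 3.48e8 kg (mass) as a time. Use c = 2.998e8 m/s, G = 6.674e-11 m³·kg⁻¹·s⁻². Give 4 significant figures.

8.619e-28 s

Mass → time via G/c³.
3.48e8 kg × (G/c³) = 8.619e-28 s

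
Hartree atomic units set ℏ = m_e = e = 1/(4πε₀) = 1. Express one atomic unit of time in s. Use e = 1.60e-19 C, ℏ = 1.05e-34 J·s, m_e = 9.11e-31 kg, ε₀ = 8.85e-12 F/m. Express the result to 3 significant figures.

The unique combination of the constants set to 1 with dimensions of time is τ_au = (4πε₀)²ℏ³/(m_e e⁴).
E_h = 4.38e-18 J
ℏ/E_h = 2.40e-17 s

2.40e-17 s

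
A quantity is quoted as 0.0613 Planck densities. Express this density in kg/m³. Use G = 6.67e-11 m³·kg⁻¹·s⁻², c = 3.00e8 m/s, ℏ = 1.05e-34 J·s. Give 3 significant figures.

3.19e95 kg/m³

One Planck density: ρ_P = c⁵/(ℏG²) = 5.20e96 kg/m³.
0.0613 × 5.20e96 kg/m³ = 3.19e95 kg/m³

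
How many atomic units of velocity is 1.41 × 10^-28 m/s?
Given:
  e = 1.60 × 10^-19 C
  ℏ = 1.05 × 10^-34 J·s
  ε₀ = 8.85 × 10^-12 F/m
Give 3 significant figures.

6.43 × 10^-35

atomic unit of velocity: v_au = e²/(4πε₀ℏ) = 2.19 × 10^6 m/s.
1.41 × 10^-28 / 2.19 × 10^6 = 6.43 × 10^-35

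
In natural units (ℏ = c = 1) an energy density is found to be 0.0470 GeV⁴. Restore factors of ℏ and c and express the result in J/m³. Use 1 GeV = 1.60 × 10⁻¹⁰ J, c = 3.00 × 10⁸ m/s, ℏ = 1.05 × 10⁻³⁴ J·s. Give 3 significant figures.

[E]/[L]³ = [E]⁴/(ℏc)³; restore (ℏc)⁻³.
1 GeV⁴ → 1/(ℏc)³ × (1 GeV in J)⁴ = 2.10 × 10³⁷ J/m³.
Result: 0.0470 × 2.10 × 10³⁷ = 9.85 × 10³⁵ J/m³.

9.85 × 10³⁵ J/m³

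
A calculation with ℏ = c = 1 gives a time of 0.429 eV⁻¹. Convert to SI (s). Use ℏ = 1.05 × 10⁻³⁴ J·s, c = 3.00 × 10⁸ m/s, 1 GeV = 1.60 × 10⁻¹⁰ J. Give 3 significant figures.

2.82 × 10⁻¹⁶ s

A time is [E]⁻¹ in ℏ=c=1; restore one factor of ℏ.
1 GeV⁻¹ → ℏ × (1 GeV in J)⁻¹ = 6.56 × 10⁻²⁵ s.
Convert the energy scale: 0.429 eV⁻¹ = 4.29 × 10⁸ GeV⁻¹.
Result: 4.29 × 10⁸ × 6.56 × 10⁻²⁵ = 2.82 × 10⁻¹⁶ s.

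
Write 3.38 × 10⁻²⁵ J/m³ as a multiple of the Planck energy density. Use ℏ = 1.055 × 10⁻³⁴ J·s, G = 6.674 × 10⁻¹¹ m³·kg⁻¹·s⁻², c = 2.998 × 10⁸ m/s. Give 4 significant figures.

7.297 × 10⁻¹³⁹

Planck energy density: u_P = c⁷/(ℏG²) = 4.632 × 10¹¹³ J/m³.
3.38 × 10⁻²⁵ / 4.632 × 10¹¹³ = 7.297 × 10⁻¹³⁹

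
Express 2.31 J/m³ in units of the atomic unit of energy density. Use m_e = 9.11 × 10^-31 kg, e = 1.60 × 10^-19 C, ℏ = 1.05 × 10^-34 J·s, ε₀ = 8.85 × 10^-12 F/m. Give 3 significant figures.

7.67 × 10^-14

atomic unit of energy density: u_au = E_h/a₀³ = m_e⁴e¹⁰/((4πε₀)⁵ℏ⁸) = 3.01 × 10^13 J/m³.
2.31 / 3.01 × 10^13 = 7.67 × 10^-14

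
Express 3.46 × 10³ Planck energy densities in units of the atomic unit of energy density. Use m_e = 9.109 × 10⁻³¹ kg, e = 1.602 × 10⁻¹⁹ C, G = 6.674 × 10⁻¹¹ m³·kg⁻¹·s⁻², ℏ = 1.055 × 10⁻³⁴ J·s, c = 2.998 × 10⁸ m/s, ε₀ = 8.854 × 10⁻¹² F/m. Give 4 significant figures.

5.472 × 10¹⁰³

Planck energy density: u_P = c⁷/(ℏG²) = 4.632 × 10¹¹³ J/m³
atomic unit of energy density: u_au = E_h/a₀³ = m_e⁴e¹⁰/((4πε₀)⁵ℏ⁸) = 2.929 × 10¹³ J/m³
3.46 × 10³ × 4.632 × 10¹¹³ / 2.929 × 10¹³ = 5.472 × 10¹⁰³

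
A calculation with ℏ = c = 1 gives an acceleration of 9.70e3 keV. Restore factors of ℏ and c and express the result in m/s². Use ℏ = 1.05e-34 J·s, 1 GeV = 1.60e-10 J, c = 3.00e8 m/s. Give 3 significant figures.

4.43e30 m/s²

Acceleration is [L]/[T]² = c·[E]/ℏ.
1 GeV → c/ℏ × (1 GeV in J) = 4.57e32 m/s².
Convert the energy scale: 9.70e3 keV = 9.70e-3 GeV.
Result: 9.70e-3 × 4.57e32 = 4.43e30 m/s².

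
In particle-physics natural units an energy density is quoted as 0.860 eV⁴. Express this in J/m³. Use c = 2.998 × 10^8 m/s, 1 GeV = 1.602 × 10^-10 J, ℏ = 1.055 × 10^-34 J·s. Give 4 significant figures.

[E]/[L]³ = [E]⁴/(ℏc)³; restore (ℏc)⁻³.
1 GeV⁴ → 1/(ℏc)³ × (1 GeV in J)⁴ = 2.082 × 10^37 J/m³.
Convert the energy scale: 0.860 eV⁴ = 8.60 × 10^-37 GeV⁴.
Result: 8.60 × 10^-37 × 2.082 × 10^37 = 17.90 J/m³.

17.90 J/m³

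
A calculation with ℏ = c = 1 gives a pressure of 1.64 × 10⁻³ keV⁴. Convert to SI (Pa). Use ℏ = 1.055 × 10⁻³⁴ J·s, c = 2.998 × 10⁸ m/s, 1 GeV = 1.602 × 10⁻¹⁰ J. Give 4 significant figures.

3.414 × 10¹⁰ Pa

Pressure is [E]/[L]³ = [E]⁴/(ℏc)³.
1 GeV⁴ → 1/(ℏc)³ × (1 GeV in J)⁴ = 2.082 × 10³⁷ Pa.
Convert the energy scale: 1.64 × 10⁻³ keV⁴ = 1.64 × 10⁻²⁷ GeV⁴.
Result: 1.64 × 10⁻²⁷ × 2.082 × 10³⁷ = 3.414 × 10¹⁰ Pa.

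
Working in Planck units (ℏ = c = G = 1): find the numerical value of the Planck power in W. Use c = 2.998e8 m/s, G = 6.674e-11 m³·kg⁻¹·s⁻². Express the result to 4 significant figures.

3.629e52 W

Dimensional analysis gives P_P = c⁵/G.
  = 2.422e42 / 6.674e-11
  = 3.629e52 W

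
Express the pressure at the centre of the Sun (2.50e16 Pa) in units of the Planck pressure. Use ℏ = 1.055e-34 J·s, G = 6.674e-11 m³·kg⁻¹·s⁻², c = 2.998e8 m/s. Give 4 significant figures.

5.397e-98

Planck pressure: p_P = c⁷/(ℏG²) = 4.632e113 Pa.
2.50e16 / 4.632e113 = 5.397e-98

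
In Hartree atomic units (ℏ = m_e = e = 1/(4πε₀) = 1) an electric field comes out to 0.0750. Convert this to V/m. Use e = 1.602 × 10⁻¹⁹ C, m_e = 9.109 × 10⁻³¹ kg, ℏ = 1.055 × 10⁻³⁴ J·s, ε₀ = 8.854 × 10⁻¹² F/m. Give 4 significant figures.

3.848 × 10¹⁰ V/m

One atomic unit of electric field: E_au = E_h/(e a₀) = m_e²e⁵/((4πε₀)³ℏ⁴) = 5.131 × 10¹¹ V/m.
0.0750 × 5.131 × 10¹¹ V/m = 3.848 × 10¹⁰ V/m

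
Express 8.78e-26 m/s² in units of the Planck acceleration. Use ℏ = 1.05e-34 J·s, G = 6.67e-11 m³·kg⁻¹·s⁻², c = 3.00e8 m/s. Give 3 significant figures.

1.57e-77

Planck acceleration: a_P = √(c⁷/(ℏG)) = 5.59e51 m/s².
8.78e-26 / 5.59e51 = 1.57e-77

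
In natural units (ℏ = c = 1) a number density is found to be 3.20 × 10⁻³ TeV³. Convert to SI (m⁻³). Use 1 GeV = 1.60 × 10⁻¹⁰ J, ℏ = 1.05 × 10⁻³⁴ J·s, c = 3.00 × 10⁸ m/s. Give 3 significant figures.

4.19 × 10⁵³ m⁻³

Number density is [L]⁻³ = [E]³/(ℏc)³.
1 GeV³ → 1/(ℏc)³ × (1 GeV in J)³ = 1.31 × 10⁴⁷ m⁻³.
Convert the energy scale: 3.20 × 10⁻³ TeV³ = 3.20 × 10⁶ GeV³.
Result: 3.20 × 10⁶ × 1.31 × 10⁴⁷ = 4.19 × 10⁵³ m⁻³.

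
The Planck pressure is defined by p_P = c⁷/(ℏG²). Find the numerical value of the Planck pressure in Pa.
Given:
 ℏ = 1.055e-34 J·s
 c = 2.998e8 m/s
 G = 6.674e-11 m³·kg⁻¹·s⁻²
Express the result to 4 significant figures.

p_P = c⁷/(ℏG²)
  = 2.177e59 / 4.699e-55
  = 4.632e113 Pa

4.632e113 Pa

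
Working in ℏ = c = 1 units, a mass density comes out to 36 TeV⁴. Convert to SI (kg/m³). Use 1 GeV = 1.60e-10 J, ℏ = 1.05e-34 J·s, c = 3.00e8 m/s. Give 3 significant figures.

8.39e33 kg/m³

Mass density is [E]/(c²[L]³) = [E]⁴/(ℏ³c⁵).
1 GeV⁴ → 1/(ℏ³c⁵) × (1 GeV in J)⁴ = 2.33e20 kg/m³.
Convert the energy scale: 36 TeV⁴ = 3.60e13 GeV⁴.
Result: 3.60e13 × 2.33e20 = 8.39e33 kg/m³.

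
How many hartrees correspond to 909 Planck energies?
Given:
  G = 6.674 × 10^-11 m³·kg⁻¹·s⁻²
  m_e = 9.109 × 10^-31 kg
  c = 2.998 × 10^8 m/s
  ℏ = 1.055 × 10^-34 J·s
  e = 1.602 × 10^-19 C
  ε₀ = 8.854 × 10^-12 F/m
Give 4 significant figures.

4.085 × 10^29

Planck energy: E_P = √(ℏc⁵/G) = 1.957 × 10^9 J
hartree: E_h = m_e e⁴/(4πε₀ℏ)² = 4.354 × 10^-18 J
909 × 1.957 × 10^9 / 4.354 × 10^-18 = 4.085 × 10^29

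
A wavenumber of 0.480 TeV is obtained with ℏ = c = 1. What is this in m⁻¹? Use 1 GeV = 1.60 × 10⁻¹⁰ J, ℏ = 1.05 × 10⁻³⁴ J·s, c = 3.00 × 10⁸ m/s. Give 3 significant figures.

Inverse length is [E]/(ℏc).
1 GeV → 1/(ℏc) × (1 GeV in J) = 5.08 × 10¹⁵ m⁻¹.
Convert the energy scale: 0.480 TeV = 480 GeV.
Result: 480 × 5.08 × 10¹⁵ = 2.44 × 10¹⁸ m⁻¹.

2.44 × 10¹⁸ m⁻¹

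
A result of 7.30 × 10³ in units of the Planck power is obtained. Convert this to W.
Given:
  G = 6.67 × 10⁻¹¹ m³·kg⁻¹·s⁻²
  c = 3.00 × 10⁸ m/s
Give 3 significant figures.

2.66 × 10⁵⁶ W

One Planck power: P_P = c⁵/G = 3.64 × 10⁵² W.
7.30 × 10³ × 3.64 × 10⁵² W = 2.66 × 10⁵⁶ W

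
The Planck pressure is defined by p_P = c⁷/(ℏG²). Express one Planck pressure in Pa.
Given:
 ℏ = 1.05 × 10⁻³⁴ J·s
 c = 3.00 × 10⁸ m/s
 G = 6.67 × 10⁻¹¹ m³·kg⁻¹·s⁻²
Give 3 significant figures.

4.68 × 10¹¹³ Pa

p_P = c⁷/(ℏG²)
  = 2.19 × 10⁵⁹ / 4.67 × 10⁻⁵⁵
  = 4.68 × 10¹¹³ Pa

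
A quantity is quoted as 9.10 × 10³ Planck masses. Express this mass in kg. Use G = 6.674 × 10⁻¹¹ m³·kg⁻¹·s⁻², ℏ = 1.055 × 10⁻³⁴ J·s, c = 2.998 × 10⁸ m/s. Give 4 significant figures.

1.981 × 10⁻⁴ kg

One Planck mass: m_P = √(ℏc/G) = 2.177 × 10⁻⁸ kg.
9.10 × 10³ × 2.177 × 10⁻⁸ kg = 1.981 × 10⁻⁴ kg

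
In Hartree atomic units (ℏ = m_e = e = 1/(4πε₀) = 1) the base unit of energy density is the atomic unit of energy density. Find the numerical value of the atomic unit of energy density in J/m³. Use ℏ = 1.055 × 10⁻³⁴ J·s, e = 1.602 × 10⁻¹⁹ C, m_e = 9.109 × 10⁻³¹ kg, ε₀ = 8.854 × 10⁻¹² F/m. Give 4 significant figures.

u_au = E_h/a₀³ = m_e⁴e¹⁰/((4πε₀)⁵ℏ⁸)
E_h = 4.354 × 10⁻¹⁸ J
a₀ = 5.297 × 10⁻¹¹ m
E_h/a₀³ = 2.929 × 10¹³ J/m³

2.929 × 10¹³ J/m³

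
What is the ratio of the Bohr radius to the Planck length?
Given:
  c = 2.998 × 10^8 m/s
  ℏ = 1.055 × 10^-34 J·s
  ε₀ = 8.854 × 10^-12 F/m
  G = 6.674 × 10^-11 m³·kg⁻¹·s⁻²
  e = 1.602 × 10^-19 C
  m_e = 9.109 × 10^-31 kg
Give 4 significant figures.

3.277 × 10^24

Bohr radius: a₀ = 4πε₀ℏ²/(m_e e²) = 5.297 × 10^-11 m
Planck length: ℓ_P = √(ℏG/c³) = 1.616 × 10^-35 m
ratio = 5.297 × 10^-11 / 1.616 × 10^-35 = 3.277 × 10^24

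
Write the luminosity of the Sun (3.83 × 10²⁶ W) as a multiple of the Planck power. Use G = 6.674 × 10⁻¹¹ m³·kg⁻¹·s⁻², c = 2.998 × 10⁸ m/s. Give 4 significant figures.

1.055 × 10⁻²⁶

Planck power: P_P = c⁵/G = 3.629 × 10⁵² W.
3.83 × 10²⁶ / 3.629 × 10⁵² = 1.055 × 10⁻²⁶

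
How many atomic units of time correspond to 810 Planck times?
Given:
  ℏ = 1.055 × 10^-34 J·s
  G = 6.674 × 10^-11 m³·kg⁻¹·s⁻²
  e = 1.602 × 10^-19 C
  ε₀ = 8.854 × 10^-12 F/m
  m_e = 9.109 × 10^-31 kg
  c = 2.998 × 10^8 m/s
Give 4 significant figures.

Planck time: t_P = √(ℏG/c⁵) = 5.392 × 10^-44 s
atomic unit of time: τ_au = (4πε₀)²ℏ³/(m_e e⁴) = 2.423 × 10^-17 s
810 × 5.392 × 10^-44 / 2.423 × 10^-17 = 1.803 × 10^-24

1.803 × 10^-24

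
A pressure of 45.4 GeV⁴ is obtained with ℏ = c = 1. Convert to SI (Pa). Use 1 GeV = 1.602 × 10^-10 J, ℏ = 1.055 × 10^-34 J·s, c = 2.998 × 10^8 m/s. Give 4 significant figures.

Pressure is [E]/[L]³ = [E]⁴/(ℏc)³.
1 GeV⁴ → 1/(ℏc)³ × (1 GeV in J)⁴ = 2.082 × 10^37 Pa.
Result: 45.4 × 2.082 × 10^37 = 9.450 × 10^38 Pa.

9.450 × 10^38 Pa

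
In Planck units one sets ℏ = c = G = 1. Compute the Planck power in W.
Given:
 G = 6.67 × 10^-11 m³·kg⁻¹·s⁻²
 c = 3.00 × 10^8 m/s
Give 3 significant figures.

3.64 × 10^52 W

P_P = c⁵/G
  = 2.43 × 10^42 / 6.67 × 10^-11
  = 3.64 × 10^52 W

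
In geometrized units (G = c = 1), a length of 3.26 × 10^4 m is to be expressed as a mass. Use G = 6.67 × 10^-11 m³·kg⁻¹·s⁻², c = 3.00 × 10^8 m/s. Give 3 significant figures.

4.40 × 10^31 kg

Length → mass via c²/G.
3.26 × 10^4 m × (c²/G) = 4.40 × 10^31 kg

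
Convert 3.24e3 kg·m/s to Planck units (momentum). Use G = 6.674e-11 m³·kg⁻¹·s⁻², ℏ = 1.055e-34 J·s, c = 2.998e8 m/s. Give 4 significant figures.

Planck momentum: p_P = √(ℏc³/G) = 6.527 kg·m/s.
3.24e3 / 6.527 = 496.4

496.4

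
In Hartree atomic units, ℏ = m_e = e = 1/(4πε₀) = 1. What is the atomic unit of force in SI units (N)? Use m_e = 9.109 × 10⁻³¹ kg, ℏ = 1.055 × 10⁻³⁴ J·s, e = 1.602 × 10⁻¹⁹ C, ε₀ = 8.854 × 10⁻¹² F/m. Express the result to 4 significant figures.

8.220 × 10⁻⁸ N

From ℏ = m_e = e = 1/(4πε₀) = 1 the force scale is F_au = E_h/a₀ = m_e²e⁶/((4πε₀)³ℏ⁴).
E_h = 4.354 × 10⁻¹⁸ J
a₀ = 5.297 × 10⁻¹¹ m
E_h/a₀ = 8.220 × 10⁻⁸ N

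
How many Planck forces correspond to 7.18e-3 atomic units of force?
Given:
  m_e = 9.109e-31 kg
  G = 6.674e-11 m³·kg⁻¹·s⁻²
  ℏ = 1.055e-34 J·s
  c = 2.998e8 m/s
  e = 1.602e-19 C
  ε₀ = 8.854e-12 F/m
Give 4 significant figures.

4.876e-54

atomic unit of force: F_au = E_h/a₀ = m_e²e⁶/((4πε₀)³ℏ⁴) = 8.220e-8 N
Planck force: F_P = c⁴/G = 1.210e44 N
7.18e-3 × 8.220e-8 / 1.210e44 = 4.876e-54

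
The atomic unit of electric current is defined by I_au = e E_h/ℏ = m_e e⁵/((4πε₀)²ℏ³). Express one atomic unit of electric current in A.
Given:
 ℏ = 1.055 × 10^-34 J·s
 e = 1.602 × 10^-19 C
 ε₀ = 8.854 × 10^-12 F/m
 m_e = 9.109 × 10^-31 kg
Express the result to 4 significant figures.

I_au = e E_h/ℏ = m_e e⁵/((4πε₀)²ℏ³)
E_h = 4.354 × 10^-18 J
e·E_h/ℏ = 6.612 × 10^-3 A

6.612 × 10^-3 A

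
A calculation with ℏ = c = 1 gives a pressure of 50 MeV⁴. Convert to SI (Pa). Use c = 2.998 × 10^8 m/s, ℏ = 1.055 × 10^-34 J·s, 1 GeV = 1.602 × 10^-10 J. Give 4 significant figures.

1.041 × 10^27 Pa

Pressure is [E]/[L]³ = [E]⁴/(ℏc)³.
1 GeV⁴ → 1/(ℏc)³ × (1 GeV in J)⁴ = 2.082 × 10^37 Pa.
Convert the energy scale: 50 MeV⁴ = 5.00 × 10^-11 GeV⁴.
Result: 5.00 × 10^-11 × 2.082 × 10^37 = 1.041 × 10^27 Pa.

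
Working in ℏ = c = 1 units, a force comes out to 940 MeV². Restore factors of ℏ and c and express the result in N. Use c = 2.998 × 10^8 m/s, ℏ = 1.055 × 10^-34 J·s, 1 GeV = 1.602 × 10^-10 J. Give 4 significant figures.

Force is [E]/[L] = [E]²/(ℏc); restore (ℏc)⁻¹.
1 GeV² → 1/(ℏc) × (1 GeV in J)² = 8.114 × 10^5 N.
Convert the energy scale: 940 MeV² = 9.40 × 10^-4 GeV².
Result: 9.40 × 10^-4 × 8.114 × 10^5 = 762.7 N.

762.7 N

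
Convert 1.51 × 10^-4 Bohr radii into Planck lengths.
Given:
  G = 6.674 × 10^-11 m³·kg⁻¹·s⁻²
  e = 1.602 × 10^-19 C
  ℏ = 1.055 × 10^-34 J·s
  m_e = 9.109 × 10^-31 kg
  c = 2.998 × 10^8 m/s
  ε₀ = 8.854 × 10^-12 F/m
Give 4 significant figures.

Bohr radius: a₀ = 4πε₀ℏ²/(m_e e²) = 5.297 × 10^-11 m
Planck length: ℓ_P = √(ℏG/c³) = 1.616 × 10^-35 m
1.51 × 10^-4 × 5.297 × 10^-11 / 1.616 × 10^-35 = 4.948 × 10^20

4.948 × 10^20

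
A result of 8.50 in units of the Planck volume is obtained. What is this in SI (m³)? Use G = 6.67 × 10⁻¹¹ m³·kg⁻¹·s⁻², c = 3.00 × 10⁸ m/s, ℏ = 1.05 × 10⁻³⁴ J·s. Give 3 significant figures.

One Planck volume: V_P = (ℏG/c³)^(3/2) = 4.18 × 10⁻¹⁰⁵ m³.
8.50 × 4.18 × 10⁻¹⁰⁵ m³ = 3.55 × 10⁻¹⁰⁴ m³

3.55 × 10⁻¹⁰⁴ m³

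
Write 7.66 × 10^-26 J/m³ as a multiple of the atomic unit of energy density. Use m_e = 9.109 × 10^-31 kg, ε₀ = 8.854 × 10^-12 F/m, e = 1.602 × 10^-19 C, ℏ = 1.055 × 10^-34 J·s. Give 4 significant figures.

2.615 × 10^-39

atomic unit of energy density: u_au = E_h/a₀³ = m_e⁴e¹⁰/((4πε₀)⁵ℏ⁸) = 2.929 × 10^13 J/m³.
7.66 × 10^-26 / 2.929 × 10^13 = 2.615 × 10^-39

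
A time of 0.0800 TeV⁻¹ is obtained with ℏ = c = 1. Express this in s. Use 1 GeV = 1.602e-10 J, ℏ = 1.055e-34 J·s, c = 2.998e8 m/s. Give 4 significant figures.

5.268e-29 s

A time is [E]⁻¹ in ℏ=c=1; restore one factor of ℏ.
1 GeV⁻¹ → ℏ × (1 GeV in J)⁻¹ = 6.586e-25 s.
Convert the energy scale: 0.0800 TeV⁻¹ = 8.00e-5 GeV⁻¹.
Result: 8.00e-5 × 6.586e-25 = 5.268e-29 s.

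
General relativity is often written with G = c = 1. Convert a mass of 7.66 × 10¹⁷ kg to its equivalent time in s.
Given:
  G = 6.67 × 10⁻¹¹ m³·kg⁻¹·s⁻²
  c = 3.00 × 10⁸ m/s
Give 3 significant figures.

1.89 × 10⁻¹⁸ s

Mass → time via G/c³.
7.66 × 10¹⁷ kg × (G/c³) = 1.89 × 10⁻¹⁸ s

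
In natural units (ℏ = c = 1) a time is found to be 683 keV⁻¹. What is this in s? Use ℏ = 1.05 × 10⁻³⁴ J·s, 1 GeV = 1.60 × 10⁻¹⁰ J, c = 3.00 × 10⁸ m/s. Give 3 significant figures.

4.48 × 10⁻¹⁶ s

A time is [E]⁻¹ in ℏ=c=1; restore one factor of ℏ.
1 GeV⁻¹ → ℏ × (1 GeV in J)⁻¹ = 6.56 × 10⁻²⁵ s.
Convert the energy scale: 683 keV⁻¹ = 6.83 × 10⁸ GeV⁻¹.
Result: 6.83 × 10⁸ × 6.56 × 10⁻²⁵ = 4.48 × 10⁻¹⁶ s.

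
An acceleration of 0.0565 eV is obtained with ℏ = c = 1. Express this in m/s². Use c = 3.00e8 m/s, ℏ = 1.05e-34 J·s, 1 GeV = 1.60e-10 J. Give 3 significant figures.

Acceleration is [L]/[T]² = c·[E]/ℏ.
1 GeV → c/ℏ × (1 GeV in J) = 4.57e32 m/s².
Convert the energy scale: 0.0565 eV = 5.65e-11 GeV.
Result: 5.65e-11 × 4.57e32 = 2.58e22 m/s².

2.58e22 m/s²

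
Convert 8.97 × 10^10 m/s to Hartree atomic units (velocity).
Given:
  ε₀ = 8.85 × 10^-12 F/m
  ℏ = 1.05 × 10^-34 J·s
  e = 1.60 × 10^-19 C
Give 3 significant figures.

atomic unit of velocity: v_au = e²/(4πε₀ℏ) = 2.19 × 10^6 m/s.
8.97 × 10^10 / 2.19 × 10^6 = 4.09 × 10^4

4.09 × 10^4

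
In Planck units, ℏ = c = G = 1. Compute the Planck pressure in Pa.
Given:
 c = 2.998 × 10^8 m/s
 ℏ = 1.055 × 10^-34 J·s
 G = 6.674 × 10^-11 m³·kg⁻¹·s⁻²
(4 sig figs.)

4.632 × 10^113 Pa

The unique combination of the constants set to 1 with dimensions of pressure is p_P = c⁷/(ℏG²).
  = 2.177 × 10^59 / 4.699 × 10^-55
  = 4.632 × 10^113 Pa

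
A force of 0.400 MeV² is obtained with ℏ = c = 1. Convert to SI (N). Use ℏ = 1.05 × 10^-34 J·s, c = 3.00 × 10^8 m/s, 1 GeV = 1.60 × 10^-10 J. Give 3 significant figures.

0.325 N

Force is [E]/[L] = [E]²/(ℏc); restore (ℏc)⁻¹.
1 GeV² → 1/(ℏc) × (1 GeV in J)² = 8.13 × 10^5 N.
Convert the energy scale: 0.400 MeV² = 4.00 × 10^-7 GeV².
Result: 4.00 × 10^-7 × 8.13 × 10^5 = 0.325 N.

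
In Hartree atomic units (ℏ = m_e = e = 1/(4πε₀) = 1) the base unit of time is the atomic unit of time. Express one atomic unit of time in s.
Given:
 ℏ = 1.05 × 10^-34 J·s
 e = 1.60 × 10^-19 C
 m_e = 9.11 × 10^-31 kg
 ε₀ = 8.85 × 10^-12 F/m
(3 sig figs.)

τ_au = (4πε₀)²ℏ³/(m_e e⁴)
E_h = 4.38 × 10^-18 J
ℏ/E_h = 2.40 × 10^-17 s

2.40 × 10^-17 s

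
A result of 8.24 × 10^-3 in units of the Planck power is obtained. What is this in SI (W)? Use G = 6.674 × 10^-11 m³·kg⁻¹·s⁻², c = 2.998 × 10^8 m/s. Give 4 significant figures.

2.990 × 10^50 W

One Planck power: P_P = c⁵/G = 3.629 × 10^52 W.
8.24 × 10^-3 × 3.629 × 10^52 W = 2.990 × 10^50 W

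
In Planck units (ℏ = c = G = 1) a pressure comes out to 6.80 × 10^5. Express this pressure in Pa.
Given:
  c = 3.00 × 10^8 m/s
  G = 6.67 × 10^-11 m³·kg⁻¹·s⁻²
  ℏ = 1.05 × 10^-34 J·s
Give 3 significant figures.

3.18 × 10^119 Pa

One Planck pressure: p_P = c⁷/(ℏG²) = 4.68 × 10^113 Pa.
6.80 × 10^5 × 4.68 × 10^113 Pa = 3.18 × 10^119 Pa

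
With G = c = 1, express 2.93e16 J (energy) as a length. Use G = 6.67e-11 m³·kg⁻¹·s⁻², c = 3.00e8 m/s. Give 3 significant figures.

Energy → length via G/c⁴.
2.93e16 J × (G/c⁴) = 2.41e-28 m

2.41e-28 m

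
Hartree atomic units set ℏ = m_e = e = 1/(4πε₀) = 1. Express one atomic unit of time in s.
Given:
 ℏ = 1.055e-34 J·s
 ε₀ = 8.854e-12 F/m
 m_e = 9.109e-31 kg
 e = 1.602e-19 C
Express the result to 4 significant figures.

Dimensional analysis gives τ_au = (4πε₀)²ℏ³/(m_e e⁴).
E_h = 4.354e-18 J
ℏ/E_h = 2.423e-17 s

2.423e-17 s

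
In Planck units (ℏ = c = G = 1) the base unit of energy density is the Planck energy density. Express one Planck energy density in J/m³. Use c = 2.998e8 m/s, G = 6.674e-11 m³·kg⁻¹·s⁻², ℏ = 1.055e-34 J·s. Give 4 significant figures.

4.632e113 J/m³

u_P = c⁷/(ℏG²)
  = 2.177e59 / 4.699e-55
  = 4.632e113 J/m³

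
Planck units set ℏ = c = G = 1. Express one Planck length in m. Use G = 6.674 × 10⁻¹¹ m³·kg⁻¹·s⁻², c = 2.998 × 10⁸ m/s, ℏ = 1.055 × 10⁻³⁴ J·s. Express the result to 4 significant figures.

1.616 × 10⁻³⁵ m

From ℏ = c = G = 1 the length scale is ℓ_P = √(ℏG/c³).
  = √(2.613 × 10⁻⁷⁰)
  = 1.616 × 10⁻³⁵ m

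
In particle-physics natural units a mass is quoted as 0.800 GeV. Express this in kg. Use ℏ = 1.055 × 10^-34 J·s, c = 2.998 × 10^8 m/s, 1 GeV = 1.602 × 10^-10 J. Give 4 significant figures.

Mass is [E]/c²; divide by c².
1 GeV → 1/c² × (1 GeV in J) = 1.782 × 10^-27 kg.
Result: 0.800 × 1.782 × 10^-27 = 1.426 × 10^-27 kg.

1.426 × 10^-27 kg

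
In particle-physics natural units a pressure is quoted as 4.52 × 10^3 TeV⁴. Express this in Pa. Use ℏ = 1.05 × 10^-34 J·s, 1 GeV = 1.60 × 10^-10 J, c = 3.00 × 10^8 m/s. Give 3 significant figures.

Pressure is [E]/[L]³ = [E]⁴/(ℏc)³.
1 GeV⁴ → 1/(ℏc)³ × (1 GeV in J)⁴ = 2.10 × 10^37 Pa.
Convert the energy scale: 4.52 × 10^3 TeV⁴ = 4.52 × 10^15 GeV⁴.
Result: 4.52 × 10^15 × 2.10 × 10^37 = 9.48 × 10^52 Pa.

9.48 × 10^52 Pa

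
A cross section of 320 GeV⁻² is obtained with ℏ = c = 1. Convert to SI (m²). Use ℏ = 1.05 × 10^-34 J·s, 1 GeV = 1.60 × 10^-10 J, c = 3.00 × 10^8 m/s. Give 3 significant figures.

Area is [L]² = [E]⁻²·(ℏc)²; restore (ℏc)².
1 GeV⁻² → (ℏc)² × (1 GeV in J)⁻² = 3.88 × 10^-32 m².
Result: 320 × 3.88 × 10^-32 = 1.24 × 10^-29 m².

1.24 × 10^-29 m²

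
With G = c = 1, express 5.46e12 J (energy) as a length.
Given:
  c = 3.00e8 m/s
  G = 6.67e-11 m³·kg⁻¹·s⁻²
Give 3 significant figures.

4.50e-32 m

Energy → length via G/c⁴.
5.46e12 J × (G/c⁴) = 4.50e-32 m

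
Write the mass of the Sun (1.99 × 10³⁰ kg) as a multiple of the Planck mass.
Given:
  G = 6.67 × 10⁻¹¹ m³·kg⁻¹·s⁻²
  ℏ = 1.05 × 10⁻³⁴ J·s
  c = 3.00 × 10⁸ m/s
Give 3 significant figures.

Planck mass: m_P = √(ℏc/G) = 2.17 × 10⁻⁸ kg.
1.99 × 10³⁰ / 2.17 × 10⁻⁸ = 9.16 × 10³⁷

9.16 × 10³⁷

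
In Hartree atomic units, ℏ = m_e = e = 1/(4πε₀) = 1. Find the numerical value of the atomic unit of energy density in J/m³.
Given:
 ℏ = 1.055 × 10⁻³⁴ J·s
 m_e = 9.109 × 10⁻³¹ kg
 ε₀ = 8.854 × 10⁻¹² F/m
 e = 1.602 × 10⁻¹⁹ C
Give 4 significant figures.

Dimensional analysis gives u_au = E_h/a₀³ = m_e⁴e¹⁰/((4πε₀)⁵ℏ⁸).
E_h = 4.354 × 10⁻¹⁸ J
a₀ = 5.297 × 10⁻¹¹ m
E_h/a₀³ = 2.929 × 10¹³ J/m³

2.929 × 10¹³ J/m³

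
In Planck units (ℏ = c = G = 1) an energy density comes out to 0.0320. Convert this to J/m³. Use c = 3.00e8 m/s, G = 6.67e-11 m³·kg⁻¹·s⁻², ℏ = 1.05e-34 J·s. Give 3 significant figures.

One Planck energy density: u_P = c⁷/(ℏG²) = 4.68e113 J/m³.
0.0320 × 4.68e113 J/m³ = 1.50e112 J/m³

1.50e112 J/m³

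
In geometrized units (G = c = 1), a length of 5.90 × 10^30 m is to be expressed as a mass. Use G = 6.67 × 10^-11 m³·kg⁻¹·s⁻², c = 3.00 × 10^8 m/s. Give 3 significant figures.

7.96 × 10^57 kg

Length → mass via c²/G.
5.90 × 10^30 m × (c²/G) = 7.96 × 10^57 kg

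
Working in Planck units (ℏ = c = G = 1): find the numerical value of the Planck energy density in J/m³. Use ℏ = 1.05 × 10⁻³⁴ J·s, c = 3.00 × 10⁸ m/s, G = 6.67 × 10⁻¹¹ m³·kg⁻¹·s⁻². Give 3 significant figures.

Dimensional analysis gives u_P = c⁷/(ℏG²).
  = 2.19 × 10⁵⁹ / 4.67 × 10⁻⁵⁵
  = 4.68 × 10¹¹³ J/m³

4.68 × 10¹¹³ J/m³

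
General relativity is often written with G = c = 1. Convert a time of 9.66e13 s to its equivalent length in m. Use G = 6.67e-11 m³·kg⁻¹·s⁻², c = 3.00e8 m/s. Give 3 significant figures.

2.90e22 m

Time → length via c.
9.66e13 s × (c) = 2.90e22 m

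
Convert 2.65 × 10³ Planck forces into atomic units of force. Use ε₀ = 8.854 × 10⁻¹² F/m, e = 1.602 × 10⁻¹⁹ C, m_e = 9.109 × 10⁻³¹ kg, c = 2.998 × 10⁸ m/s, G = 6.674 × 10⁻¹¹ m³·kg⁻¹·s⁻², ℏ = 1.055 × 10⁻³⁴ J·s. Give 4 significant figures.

3.902 × 10⁵⁴

Planck force: F_P = c⁴/G = 1.210 × 10⁴⁴ N
atomic unit of force: F_au = E_h/a₀ = m_e²e⁶/((4πε₀)³ℏ⁴) = 8.220 × 10⁻⁸ N
2.65 × 10³ × 1.210 × 10⁴⁴ / 8.220 × 10⁻⁸ = 3.902 × 10⁵⁴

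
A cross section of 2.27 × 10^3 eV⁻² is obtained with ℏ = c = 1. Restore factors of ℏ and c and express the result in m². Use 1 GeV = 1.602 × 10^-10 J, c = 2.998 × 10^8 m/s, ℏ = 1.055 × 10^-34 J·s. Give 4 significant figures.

Area is [L]² = [E]⁻²·(ℏc)²; restore (ℏc)².
1 GeV⁻² → (ℏc)² × (1 GeV in J)⁻² = 3.898 × 10^-32 m².
Convert the energy scale: 2.27 × 10^3 eV⁻² = 2.27 × 10^21 GeV⁻².
Result: 2.27 × 10^21 × 3.898 × 10^-32 = 8.848 × 10^-11 m².

8.848 × 10^-11 m²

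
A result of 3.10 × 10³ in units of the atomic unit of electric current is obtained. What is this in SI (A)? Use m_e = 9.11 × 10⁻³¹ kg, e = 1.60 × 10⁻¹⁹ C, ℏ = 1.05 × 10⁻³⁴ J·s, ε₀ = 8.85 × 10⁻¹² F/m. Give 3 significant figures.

One atomic unit of electric current: I_au = e E_h/ℏ = m_e e⁵/((4πε₀)²ℏ³) = 6.67 × 10⁻³ A.
3.10 × 10³ × 6.67 × 10⁻³ A = 20.7 A

20.7 A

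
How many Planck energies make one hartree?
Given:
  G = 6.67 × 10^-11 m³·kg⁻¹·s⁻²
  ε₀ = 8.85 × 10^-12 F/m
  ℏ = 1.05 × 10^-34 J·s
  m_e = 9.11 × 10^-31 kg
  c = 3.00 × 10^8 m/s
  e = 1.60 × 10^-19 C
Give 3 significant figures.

2.24 × 10^-27

hartree: E_h = m_e e⁴/(4πε₀ℏ)² = 4.38 × 10^-18 J
Planck energy: E_P = √(ℏc⁵/G) = 1.96 × 10^9 J
ratio = 4.38 × 10^-18 / 1.96 × 10^9 = 2.24 × 10^-27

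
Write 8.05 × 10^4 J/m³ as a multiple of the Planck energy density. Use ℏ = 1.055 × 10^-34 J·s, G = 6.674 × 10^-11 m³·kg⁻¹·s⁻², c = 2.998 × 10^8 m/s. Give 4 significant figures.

Planck energy density: u_P = c⁷/(ℏG²) = 4.632 × 10^113 J/m³.
8.05 × 10^4 / 4.632 × 10^113 = 1.738 × 10^-109

1.738 × 10^-109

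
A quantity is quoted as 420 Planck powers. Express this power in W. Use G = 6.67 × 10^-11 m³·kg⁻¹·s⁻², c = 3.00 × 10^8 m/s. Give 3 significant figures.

1.53 × 10^55 W

One Planck power: P_P = c⁵/G = 3.64 × 10^52 W.
420 × 3.64 × 10^52 W = 1.53 × 10^55 W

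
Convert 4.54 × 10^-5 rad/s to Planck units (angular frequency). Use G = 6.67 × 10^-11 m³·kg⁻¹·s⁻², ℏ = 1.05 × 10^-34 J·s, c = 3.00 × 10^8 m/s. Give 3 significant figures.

2.44 × 10^-48

Planck angular frequency: ω_P = √(c⁵/(ℏG)) = 1.86 × 10^43 rad/s.
4.54 × 10^-5 / 1.86 × 10^43 = 2.44 × 10^-48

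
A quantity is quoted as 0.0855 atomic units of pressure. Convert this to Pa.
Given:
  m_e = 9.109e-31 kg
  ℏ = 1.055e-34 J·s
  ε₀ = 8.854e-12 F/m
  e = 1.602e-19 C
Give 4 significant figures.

2.504e12 Pa

One atomic unit of pressure: P_au = E_h/a₀³ = m_e⁴e¹⁰/((4πε₀)⁵ℏ⁸) = 2.929e13 Pa.
0.0855 × 2.929e13 Pa = 2.504e12 Pa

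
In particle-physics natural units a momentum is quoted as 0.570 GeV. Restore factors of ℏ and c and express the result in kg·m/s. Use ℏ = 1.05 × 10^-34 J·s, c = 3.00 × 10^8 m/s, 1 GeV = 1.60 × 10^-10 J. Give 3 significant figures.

Momentum is [E]/c; divide by c.
1 GeV → 1/c × (1 GeV in J) = 5.33 × 10^-19 kg·m/s.
Result: 0.570 × 5.33 × 10^-19 = 3.04 × 10^-19 kg·m/s.

3.04 × 10^-19 kg·m/s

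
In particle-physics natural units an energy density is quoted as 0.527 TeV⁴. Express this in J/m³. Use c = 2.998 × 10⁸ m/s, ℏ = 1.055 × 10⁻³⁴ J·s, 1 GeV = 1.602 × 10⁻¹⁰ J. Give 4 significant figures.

[E]/[L]³ = [E]⁴/(ℏc)³; restore (ℏc)⁻³.
1 GeV⁴ → 1/(ℏc)³ × (1 GeV in J)⁴ = 2.082 × 10³⁷ J/m³.
Convert the energy scale: 0.527 TeV⁴ = 5.27 × 10¹¹ GeV⁴.
Result: 5.27 × 10¹¹ × 2.082 × 10³⁷ = 1.097 × 10⁴⁹ J/m³.

1.097 × 10⁴⁹ J/m³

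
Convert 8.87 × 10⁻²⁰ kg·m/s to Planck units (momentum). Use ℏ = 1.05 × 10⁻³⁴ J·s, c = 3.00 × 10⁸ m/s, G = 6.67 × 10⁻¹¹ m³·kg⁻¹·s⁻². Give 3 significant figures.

1.36 × 10⁻²⁰

Planck momentum: p_P = √(ℏc³/G) = 6.52 kg·m/s.
8.87 × 10⁻²⁰ / 6.52 = 1.36 × 10⁻²⁰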